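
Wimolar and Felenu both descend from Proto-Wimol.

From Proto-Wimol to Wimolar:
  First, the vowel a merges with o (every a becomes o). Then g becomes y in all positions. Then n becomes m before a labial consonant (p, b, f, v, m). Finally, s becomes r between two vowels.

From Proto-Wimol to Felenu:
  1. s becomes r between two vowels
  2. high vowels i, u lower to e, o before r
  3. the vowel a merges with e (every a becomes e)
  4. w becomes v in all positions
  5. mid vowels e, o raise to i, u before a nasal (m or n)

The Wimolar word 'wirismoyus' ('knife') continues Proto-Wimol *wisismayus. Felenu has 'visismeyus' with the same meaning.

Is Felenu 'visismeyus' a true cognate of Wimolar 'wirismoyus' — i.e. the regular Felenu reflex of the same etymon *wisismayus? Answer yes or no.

no

Derive the expected Felenu reflex of *wisismayus:
Felenu: *wisismayus > wirismayus > werismayus > werismeyus > verismeyus  (by rhotacism, pre-rhotic lowering, vowel merger, unconditioned shift)
The regular Felenu reflex would be 'verismeyus', but the attested form is 'visismeyus'. The correspondence is irregular, so they are not cognates (the Felenu form has a different source).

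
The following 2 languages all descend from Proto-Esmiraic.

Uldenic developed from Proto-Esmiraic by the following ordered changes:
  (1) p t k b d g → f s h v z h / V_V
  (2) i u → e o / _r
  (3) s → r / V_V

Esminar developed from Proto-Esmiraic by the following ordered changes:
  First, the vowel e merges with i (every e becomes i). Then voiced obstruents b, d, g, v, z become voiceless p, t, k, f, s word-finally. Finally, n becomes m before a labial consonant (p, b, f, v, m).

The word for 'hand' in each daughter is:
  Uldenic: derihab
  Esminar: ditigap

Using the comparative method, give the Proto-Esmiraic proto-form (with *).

*detigab

Position 2: Uldenic has e, Esminar has i. Taking the neighbouring segments as reconstructed: Uldenic e can only go back to *e; Esminar i could go back to *e or *i — the one source consistent with every daughter is *e.
Position 5: Uldenic has h, Esminar has g. Esminar preserves g here (none of its changes turn any other segment into g), so the proto-segment is *g.
Position 3: Uldenic has r, Esminar has t. Taking the neighbouring segments as reconstructed: Uldenic r could go back to *t or *s or *r; Esminar t can only go back to *t — the one source consistent with every daughter is *t.
Verify the candidate proto-form against each daughter:
Uldenic: *detigab
  detigab → desihab   [intervocalic lenition]
  desihab (rule 2 does not apply)
  desihab → derihab   [rhotacism]
  giving Uldenic derihab.
Esminar: *detigab > ditigab > ditigap  (by vowel merger, final devoicing)
No other proto-form is consistent with every reflex, so the reconstruction is *detigab.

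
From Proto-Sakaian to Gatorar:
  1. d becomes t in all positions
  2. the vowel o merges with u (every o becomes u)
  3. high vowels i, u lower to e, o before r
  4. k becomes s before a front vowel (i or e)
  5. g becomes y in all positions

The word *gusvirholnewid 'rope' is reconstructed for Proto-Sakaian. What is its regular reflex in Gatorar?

Gatorar: *gusvirholnewid
  gusvirholnewid → gusvirholnewit   [unconditioned shift]
  gusvirholnewit → gusvirhulnewit   [vowel merger]
  gusvirhulnewit → gusverhulnewit   [pre-rhotic lowering]
  gusverhulnewit (rule 4 does not apply)
  gusverhulnewit → yusverhulnewit   [unconditioned shift]
  giving Gatorar yusverhulnewit.

yusverhulnewit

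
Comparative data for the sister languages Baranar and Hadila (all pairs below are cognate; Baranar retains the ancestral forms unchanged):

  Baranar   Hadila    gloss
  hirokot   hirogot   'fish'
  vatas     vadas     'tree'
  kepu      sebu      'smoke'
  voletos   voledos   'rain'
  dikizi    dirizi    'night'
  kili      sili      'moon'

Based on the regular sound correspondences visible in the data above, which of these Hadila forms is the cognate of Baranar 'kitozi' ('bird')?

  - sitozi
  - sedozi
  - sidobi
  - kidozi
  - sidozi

kili ~ sili — Baranar k corresponds to Hadila s word-initially before a front vowel.
voletos ~ voledos — Baranar t corresponds to Hadila d between vowels (before a back vowel).
Applying these to Baranar 'kitozi':
  kitozi → sitozi   (k→s word-initially before a front vowel)
  sitozi → sidozi   (t→d between vowels (before a back vowel))
So the Hadila cognate is 'sidozi'.

sidozi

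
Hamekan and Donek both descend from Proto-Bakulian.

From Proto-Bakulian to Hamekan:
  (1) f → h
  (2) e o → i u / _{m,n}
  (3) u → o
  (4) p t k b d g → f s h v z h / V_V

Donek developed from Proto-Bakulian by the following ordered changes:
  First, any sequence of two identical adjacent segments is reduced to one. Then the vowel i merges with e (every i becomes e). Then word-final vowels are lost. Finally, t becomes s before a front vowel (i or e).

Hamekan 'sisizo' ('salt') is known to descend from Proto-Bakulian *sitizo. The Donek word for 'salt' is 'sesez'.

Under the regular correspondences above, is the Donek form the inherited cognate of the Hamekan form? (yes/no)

yes

Derive the expected Donek reflex of *sitizo:
Donek: start from *sitizo.
  rule 1: no change — sitizo
  rule 2 (vowel merger): sitizo → setezo
  rule 3 (apocope): setezo → setez
  rule 4 (palatalisation): setez → sesez
  ⇒ Donek sesez
Donek 'sesez' matches the regular reflex exactly, so the pair is cognate.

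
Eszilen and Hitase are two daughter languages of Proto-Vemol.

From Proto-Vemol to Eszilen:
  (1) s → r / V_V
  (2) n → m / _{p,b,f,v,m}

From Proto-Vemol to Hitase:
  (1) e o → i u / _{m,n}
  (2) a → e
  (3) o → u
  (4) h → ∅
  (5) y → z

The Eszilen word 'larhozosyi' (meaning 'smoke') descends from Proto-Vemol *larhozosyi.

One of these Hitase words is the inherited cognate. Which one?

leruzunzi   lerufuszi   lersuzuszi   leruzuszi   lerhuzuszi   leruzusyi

Hitase: *larhozosyi > lerhozosyi > lerhuzusyi > leruzusyi > leruzuszi  (by vowel merger, vowel merger, h-loss, unconditioned shift)

leruzuszi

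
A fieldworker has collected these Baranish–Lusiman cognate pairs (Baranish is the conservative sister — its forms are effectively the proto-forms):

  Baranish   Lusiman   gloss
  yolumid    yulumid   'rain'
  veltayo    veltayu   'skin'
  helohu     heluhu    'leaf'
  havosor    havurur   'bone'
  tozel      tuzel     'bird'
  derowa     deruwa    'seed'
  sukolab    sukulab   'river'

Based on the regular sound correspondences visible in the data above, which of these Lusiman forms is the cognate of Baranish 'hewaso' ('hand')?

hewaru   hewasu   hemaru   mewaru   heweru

hewaru

havosor ~ havurur — Baranish s corresponds to Lusiman r between vowels (before a back vowel).
veltayo ~ veltayu — Baranish o corresponds to Lusiman u word-finally.
Applying these to Baranish 'hewaso':
  hewaso → hewaro   (s→r between vowels (before a back vowel))
  hewaro → hewaru   (o→u word-finally)
So the Lusiman cognate is 'hewaru'.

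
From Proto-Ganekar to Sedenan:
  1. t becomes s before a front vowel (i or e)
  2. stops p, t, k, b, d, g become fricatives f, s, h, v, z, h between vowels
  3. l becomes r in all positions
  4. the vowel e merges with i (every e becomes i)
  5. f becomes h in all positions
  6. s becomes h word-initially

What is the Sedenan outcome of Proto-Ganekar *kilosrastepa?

Sedenan: start from *kilosrastepa.
  rule 1 (palatalisation): kilosrastepa → kilosrassepa
  rule 2 (intervocalic lenition): kilosrassepa → kilosrassefa
  rule 3 (unconditioned shift): kilosrassefa → kirosrassefa
  rule 4 (vowel merger): kirosrassefa → kirosrassifa
  rule 5 (unconditioned shift): kirosrassifa → kirosrassiha
  rule 6: no change — kirosrassiha
  ⇒ Sedenan kirosrassiha

kirosrassiha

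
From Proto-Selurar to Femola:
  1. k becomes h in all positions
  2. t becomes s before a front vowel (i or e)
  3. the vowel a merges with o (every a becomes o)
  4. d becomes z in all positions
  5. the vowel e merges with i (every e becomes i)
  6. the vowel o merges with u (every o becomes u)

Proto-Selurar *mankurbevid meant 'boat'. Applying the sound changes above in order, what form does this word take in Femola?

munhurbiviz

Femola: *mankurbevid
  mankurbevid → manhurbevid   [unconditioned shift]
  manhurbevid (rule 2 does not apply)
  manhurbevid → monhurbevid   [vowel merger]
  monhurbevid → monhurbeviz   [unconditioned shift]
  monhurbeviz → monhurbiviz   [vowel merger]
  monhurbiviz → munhurbiviz   [vowel merger]
  giving Femola munhurbiviz.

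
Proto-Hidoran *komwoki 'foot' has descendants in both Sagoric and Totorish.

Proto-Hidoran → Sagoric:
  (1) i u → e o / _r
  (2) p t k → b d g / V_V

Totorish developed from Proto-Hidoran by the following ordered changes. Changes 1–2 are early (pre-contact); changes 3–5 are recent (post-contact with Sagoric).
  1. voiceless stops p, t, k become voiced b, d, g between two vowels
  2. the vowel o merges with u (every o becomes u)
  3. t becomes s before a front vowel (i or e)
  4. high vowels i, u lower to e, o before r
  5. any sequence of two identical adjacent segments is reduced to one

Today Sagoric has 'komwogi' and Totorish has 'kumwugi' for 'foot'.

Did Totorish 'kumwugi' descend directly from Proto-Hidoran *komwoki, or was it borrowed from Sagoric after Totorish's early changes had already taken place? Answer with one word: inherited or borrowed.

If inherited, *komwoki would pass through all of Totorish's changes:
Totorish: *komwoki > komwogi > kumwugi  (by intervocalic voicing, vowel merger)
If borrowed from Sagoric 'komwogi' after the early changes, it would undergo only the recent ones:
  rule 3 (palatalisation): no change (komwogi)
  rule 4 (pre-rhotic lowering): no change (komwogi)
  rule 5 (degemination): no change (komwogi)
  ⇒ as a loan: komwogi
Totorish 'kumwugi' matches the inherited outcome exactly, so it is an inherited cognate, not a loan.

inherited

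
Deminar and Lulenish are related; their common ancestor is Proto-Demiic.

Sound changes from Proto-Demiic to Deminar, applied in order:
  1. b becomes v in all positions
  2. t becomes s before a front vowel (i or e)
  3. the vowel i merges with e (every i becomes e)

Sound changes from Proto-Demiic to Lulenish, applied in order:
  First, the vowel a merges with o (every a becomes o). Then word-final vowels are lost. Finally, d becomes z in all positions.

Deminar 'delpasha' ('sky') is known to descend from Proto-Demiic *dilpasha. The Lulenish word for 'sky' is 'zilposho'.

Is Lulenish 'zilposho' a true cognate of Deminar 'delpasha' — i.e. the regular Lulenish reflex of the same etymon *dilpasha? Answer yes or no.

no

Derive the expected Lulenish reflex of *dilpasha:
Lulenish: *dilpasha > dilposho > dilposh > zilposh  (by vowel merger, apocope, unconditioned shift)
The regular Lulenish reflex would be 'zilposh', but the attested form is 'zilposho'. The correspondence is irregular, so they are not cognates (the Lulenish form has a different source).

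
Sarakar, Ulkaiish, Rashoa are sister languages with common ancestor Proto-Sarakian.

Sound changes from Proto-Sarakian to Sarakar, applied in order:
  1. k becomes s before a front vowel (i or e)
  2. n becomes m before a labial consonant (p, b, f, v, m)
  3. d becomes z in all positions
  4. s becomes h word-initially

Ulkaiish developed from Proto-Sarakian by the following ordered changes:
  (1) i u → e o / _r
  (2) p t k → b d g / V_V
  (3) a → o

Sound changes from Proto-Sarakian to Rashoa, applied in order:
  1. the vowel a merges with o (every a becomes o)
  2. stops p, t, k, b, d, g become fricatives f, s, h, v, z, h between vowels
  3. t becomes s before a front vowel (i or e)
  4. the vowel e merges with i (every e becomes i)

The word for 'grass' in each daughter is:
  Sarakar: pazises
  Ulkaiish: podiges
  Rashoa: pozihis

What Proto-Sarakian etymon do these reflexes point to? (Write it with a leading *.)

Position 2: Sarakar has a, Ulkaiish has o, Rashoa has o. Sarakar preserves a here (none of its changes turn any other segment into a), so the proto-segment is *a.
Position 3: Sarakar has z, Ulkaiish has d, Rashoa has z. Taking the neighbouring segments as reconstructed: Sarakar z could go back to *d or *z; Ulkaiish d could go back to *t or *d; Rashoa z could go back to *d or *z — the one source consistent with every daughter is *d.
Position 5: Sarakar has s, Ulkaiish has g, Rashoa has h. Taking the neighbouring segments as reconstructed: Sarakar s could go back to *k or *s; Ulkaiish g could go back to *k or *g; Rashoa h could go back to *k or *g or *h — the one source consistent with every daughter is *k.
Continuing position by position gives *padikes; check it forward:
Sarakar: start from *padikes.
  rule 1 (palatalisation): padikes → padises
  rule 2: no change — padises
  rule 3 (unconditioned shift): padises → pazises
  rule 4: no change — pazises
  ⇒ Sarakar pazises
Ulkaiish: *padikes
  padikes (rule 1 does not apply)
  padikes → padiges   [intervocalic voicing]
  padiges → podiges   [vowel merger]
  giving Ulkaiish podiges.
Rashoa: *padikes > podikes > pozihes > pozihis  (by vowel merger, intervocalic lenition, vowel merger)
*padikes is the unique common source.

*padikes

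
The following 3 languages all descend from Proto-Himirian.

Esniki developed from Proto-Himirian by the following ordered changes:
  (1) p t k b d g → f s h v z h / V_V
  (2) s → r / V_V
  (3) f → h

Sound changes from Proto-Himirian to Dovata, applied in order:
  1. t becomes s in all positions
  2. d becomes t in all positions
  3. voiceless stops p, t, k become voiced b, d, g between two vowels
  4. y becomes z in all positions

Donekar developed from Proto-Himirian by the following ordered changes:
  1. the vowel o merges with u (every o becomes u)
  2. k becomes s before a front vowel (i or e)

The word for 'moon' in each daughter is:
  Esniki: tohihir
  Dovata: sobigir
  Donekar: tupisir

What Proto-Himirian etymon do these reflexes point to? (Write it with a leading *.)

*topikir

Position 2: Esniki has o, Dovata has o, Donekar has u. Esniki preserves o here (none of its changes turn any other segment into o), so the proto-segment is *o.
Position 5: Esniki has h, Dovata has g, Donekar has s. Taking the neighbouring segments as reconstructed: Esniki h could go back to *p or *k or *g or *f or *h; Dovata g could go back to *k or *g; Donekar s could go back to *k or *s — the one source consistent with every daughter is *k.
Position 3: Esniki has h, Dovata has b, Donekar has p. Donekar preserves p here (none of its changes turn any other segment into p), so the proto-segment is *p.
This points to *topikir. Verify forward in each daughter:
Esniki: *topikir
  topikir → tofihir   [intervocalic lenition]
  tofihir (rule 2 does not apply)
  tofihir → tohihir   [unconditioned shift]
  giving Esniki tohihir.
Dovata: *topikir > sopikir > sobigir  (by unconditioned shift, intervocalic voicing)
Donekar: *topikir
  topikir → tupikir   [vowel merger]
  tupikir → tupisir   [palatalisation]
  giving Donekar tupisir.
Only *topikir yields all of Esniki tohihir, Dovata sobigir, Donekar tupisir.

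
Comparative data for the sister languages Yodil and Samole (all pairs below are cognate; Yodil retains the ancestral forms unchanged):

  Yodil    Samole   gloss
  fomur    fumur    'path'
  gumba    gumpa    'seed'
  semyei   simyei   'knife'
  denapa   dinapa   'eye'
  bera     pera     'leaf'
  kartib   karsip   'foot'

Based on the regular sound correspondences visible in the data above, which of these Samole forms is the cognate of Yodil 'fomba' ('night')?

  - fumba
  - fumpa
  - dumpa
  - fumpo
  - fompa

fumpa

fomur ~ fumur — Yodil o corresponds to Samole u after a consonant, before a nasal.
gumba ~ gumpa — Yodil b corresponds to Samole p after a consonant, before a back vowel.
Applying these to Yodil 'fomba':
  fomba → fumba   (o→u after a consonant, before a nasal)
  fumba → fumpa   (b→p after a consonant, before a back vowel)
So the Samole cognate is 'fumpa'.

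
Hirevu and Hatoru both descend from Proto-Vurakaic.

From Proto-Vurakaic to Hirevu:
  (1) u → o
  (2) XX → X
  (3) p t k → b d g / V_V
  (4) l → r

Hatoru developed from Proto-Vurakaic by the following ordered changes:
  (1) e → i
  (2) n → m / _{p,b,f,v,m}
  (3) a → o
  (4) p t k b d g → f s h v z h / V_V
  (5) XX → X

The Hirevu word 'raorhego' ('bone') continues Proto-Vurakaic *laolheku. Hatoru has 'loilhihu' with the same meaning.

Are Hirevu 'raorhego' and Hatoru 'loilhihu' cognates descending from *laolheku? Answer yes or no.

Derive the expected Hatoru reflex of *laolheku:
Hatoru: start from *laolheku.
  rule 1 (vowel merger): laolheku → laolhiku
  rule 2: no change — laolhiku
  rule 3 (vowel merger): laolhiku → loolhiku
  rule 4 (intervocalic lenition): loolhiku → loolhihu
  rule 5 (degemination): loolhihu → lolhihu
  ⇒ Hatoru lolhihu
The regular Hatoru reflex would be 'lolhihu', but the attested form is 'loilhihu'. The correspondence is irregular, so they are not cognates (the Hatoru form has a different source).

no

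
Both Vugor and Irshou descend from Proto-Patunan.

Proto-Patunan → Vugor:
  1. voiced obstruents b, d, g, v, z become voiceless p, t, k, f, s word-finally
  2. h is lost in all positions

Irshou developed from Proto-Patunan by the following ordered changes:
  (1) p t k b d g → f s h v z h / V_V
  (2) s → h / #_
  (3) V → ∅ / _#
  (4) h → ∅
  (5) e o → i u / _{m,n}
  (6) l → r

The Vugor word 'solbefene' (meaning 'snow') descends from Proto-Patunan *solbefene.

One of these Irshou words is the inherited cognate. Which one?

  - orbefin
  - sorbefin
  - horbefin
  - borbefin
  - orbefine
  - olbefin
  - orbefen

orbefin

Irshou: *solbefene > holbefene > holbefen > olbefen > olbefin > orbefin  (by debuccalisation, apocope, h-loss, pre-nasal raising, unconditioned shift)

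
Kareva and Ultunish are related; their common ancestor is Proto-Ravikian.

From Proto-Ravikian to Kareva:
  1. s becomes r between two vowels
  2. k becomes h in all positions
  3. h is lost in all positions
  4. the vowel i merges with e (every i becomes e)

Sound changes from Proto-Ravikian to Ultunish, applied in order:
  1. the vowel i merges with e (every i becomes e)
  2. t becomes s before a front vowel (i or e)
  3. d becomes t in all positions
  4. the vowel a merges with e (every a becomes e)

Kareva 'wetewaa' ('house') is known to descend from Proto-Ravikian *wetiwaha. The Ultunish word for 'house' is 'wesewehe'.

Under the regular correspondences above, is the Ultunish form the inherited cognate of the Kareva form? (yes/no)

Derive the expected Ultunish reflex of *wetiwaha:
Ultunish: start from *wetiwaha.
  rule 1 (vowel merger): wetiwaha → wetewaha
  rule 2 (palatalisation): wetewaha → wesewaha
  rule 3: no change — wesewaha
  rule 4 (vowel merger): wesewaha → wesewehe
  ⇒ Ultunish wesewehe
Ultunish 'wesewehe' matches the regular reflex exactly, so the pair is cognate.

yes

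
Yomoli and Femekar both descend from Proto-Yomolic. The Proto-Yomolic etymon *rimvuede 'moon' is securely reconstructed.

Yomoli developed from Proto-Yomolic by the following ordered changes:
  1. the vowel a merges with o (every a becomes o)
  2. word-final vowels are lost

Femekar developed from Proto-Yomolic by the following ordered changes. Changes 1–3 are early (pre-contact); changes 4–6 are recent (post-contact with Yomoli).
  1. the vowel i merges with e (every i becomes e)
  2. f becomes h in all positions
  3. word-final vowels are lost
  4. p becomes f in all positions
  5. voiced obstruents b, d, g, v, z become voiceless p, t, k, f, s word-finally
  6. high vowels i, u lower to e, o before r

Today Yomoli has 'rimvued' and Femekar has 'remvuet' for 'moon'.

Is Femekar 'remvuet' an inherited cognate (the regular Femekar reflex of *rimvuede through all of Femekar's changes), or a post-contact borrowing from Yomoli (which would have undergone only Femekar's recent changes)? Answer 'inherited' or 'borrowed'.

If inherited, *rimvuede would pass through all of Femekar's changes:
Femekar: *rimvuede
  rimvuede → remvuede   [vowel merger]
  remvuede (rule 2 does not apply)
  remvuede → remvued   [apocope]
  remvued (rule 4 does not apply)
  remvued → remvuet   [final devoicing]
  remvuet (rule 6 does not apply)
  giving Femekar remvuet.
If borrowed from Yomoli 'rimvued' after the early changes, it would undergo only the recent ones:
  rule 4 (unconditioned shift): no change (rimvued)
  rule 5 (final devoicing): rimvued → rimvuet
  rule 6 (pre-rhotic lowering): no change (rimvuet)
  ⇒ as a loan: rimvuet
Femekar 'remvuet' matches the inherited outcome exactly, so it is an inherited cognate, not a loan.

inherited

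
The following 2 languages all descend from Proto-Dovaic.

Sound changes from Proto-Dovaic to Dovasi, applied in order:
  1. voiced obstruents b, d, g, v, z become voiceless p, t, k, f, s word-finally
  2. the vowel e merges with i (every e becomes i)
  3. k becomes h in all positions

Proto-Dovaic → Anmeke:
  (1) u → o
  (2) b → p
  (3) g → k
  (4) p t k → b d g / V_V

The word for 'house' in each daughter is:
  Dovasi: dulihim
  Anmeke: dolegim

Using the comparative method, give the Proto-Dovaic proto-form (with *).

Position 5: Dovasi has h, Anmeke has g. Taking the neighbouring segments as reconstructed: Dovasi h could go back to *k or *h; Anmeke g could go back to *k or *g — the one source consistent with every daughter is *k.
Position 4: Dovasi has i, Anmeke has e. Anmeke preserves e here (none of its changes turn any other segment into e), so the proto-segment is *e.
Position 2: Dovasi has u, Anmeke has o. Dovasi preserves u here (none of its changes turn any other segment into u), so the proto-segment is *u.
Continuing position by position gives *dulekim; check it forward:
Dovasi: start from *dulekim.
  rule 1: no change — dulekim
  rule 2 (vowel merger): dulekim → dulikim
  rule 3 (unconditioned shift): dulikim → dulihim
  ⇒ Dovasi dulihim
Anmeke: start from *dulekim.
  rule 1 (vowel merger): dulekim → dolekim
  rule 2: no change — dolekim
  rule 3: no change — dolekim
  rule 4 (intervocalic voicing): dolekim → dolegim
  ⇒ Anmeke dolegim
Only *dulekim yields all of Dovasi dulihim, Anmeke dolegim.

*dulekim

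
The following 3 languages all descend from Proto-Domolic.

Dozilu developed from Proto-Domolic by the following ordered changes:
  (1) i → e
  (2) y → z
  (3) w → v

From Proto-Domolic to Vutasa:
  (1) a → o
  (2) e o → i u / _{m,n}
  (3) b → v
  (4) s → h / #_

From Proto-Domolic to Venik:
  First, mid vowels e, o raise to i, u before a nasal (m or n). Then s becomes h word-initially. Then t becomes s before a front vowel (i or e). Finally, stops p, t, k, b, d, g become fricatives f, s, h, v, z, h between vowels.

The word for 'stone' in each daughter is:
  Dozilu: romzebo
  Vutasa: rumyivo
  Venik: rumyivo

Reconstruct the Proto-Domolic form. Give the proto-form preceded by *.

*romyibo

Position 4: Dozilu has z, Vutasa has y, Venik has y. Vutasa preserves y here (none of its changes turn any other segment into y), so the proto-segment is *y.
Position 5: Dozilu has e, Vutasa has i, Venik has i. Taking the neighbouring segments as reconstructed: Dozilu e could go back to *e or *i; Vutasa i can only go back to *i; Venik i can only go back to *i — the one source consistent with every daughter is *i.
Continuing position by position gives *romyibo; check it forward:
Dozilu: start from *romyibo.
  rule 1 (vowel merger): romyibo → romyebo
  rule 2 (unconditioned shift): romyebo → romzebo
  rule 3: no change — romzebo
  ⇒ Dozilu romzebo
Vutasa: *romyibo > rumyibo > rumyivo  (by pre-nasal raising, unconditioned shift)
Venik: start from *romyibo.
  rule 1 (pre-nasal raising): romyibo → rumyibo
  rule 2: no change — rumyibo
  rule 3: no change — rumyibo
  rule 4 (intervocalic lenition): rumyibo → rumyivo
  ⇒ Venik rumyivo
No other proto-form is consistent with every reflex, so the reconstruction is *romyibo.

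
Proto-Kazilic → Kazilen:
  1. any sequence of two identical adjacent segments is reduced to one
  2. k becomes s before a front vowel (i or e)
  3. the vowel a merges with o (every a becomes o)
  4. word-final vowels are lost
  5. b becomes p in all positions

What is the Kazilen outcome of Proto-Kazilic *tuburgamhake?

tupurgomhos

Kazilen: *tuburgamhake > tuburgamhase > tuburgomhose > tuburgomhos > tupurgomhos  (by palatalisation, vowel merger, apocope, unconditioned shift)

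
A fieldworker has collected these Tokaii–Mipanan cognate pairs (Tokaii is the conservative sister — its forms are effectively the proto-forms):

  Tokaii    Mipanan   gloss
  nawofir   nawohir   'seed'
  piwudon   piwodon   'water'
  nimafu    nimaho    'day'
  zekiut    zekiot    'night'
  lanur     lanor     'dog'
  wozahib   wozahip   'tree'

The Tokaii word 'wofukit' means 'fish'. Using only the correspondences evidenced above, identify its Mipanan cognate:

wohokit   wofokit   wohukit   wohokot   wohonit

nimafu ~ nimaho — Tokaii f corresponds to Mipanan h between vowels (before a back vowel).
piwudon ~ piwodon — Tokaii u corresponds to Mipanan o after a consonant, before a consonant other than r, m, n, p, b, f, v.
Applying these to Tokaii 'wofukit':
  wofukit → wohukit   (f→h between vowels (before a back vowel))
  wohukit → wohokit   (u→o after a consonant, before a consonant other than r, m, n, p, b, f, v)
So the Mipanan cognate is 'wohokit'.

wohokit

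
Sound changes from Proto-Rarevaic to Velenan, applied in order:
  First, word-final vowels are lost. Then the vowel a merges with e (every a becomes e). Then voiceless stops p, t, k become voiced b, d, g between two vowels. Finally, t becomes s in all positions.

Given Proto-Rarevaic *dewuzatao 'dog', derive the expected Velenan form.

Velenan: *dewuzatao > dewuzata > dewuzete > dewuzede  (by apocope, vowel merger, intervocalic voicing)

dewuzede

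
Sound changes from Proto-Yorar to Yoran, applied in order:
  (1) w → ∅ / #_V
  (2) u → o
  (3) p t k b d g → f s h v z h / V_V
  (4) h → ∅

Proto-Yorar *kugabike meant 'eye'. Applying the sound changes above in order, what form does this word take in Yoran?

koavie

Yoran: start from *kugabike.
  rule 1: no change — kugabike
  rule 2 (vowel merger): kugabike → kogabike
  rule 3 (intervocalic lenition): kogabike → kohavihe
  rule 4 (h-loss): kohavihe → koavie
  ⇒ Yoran koavie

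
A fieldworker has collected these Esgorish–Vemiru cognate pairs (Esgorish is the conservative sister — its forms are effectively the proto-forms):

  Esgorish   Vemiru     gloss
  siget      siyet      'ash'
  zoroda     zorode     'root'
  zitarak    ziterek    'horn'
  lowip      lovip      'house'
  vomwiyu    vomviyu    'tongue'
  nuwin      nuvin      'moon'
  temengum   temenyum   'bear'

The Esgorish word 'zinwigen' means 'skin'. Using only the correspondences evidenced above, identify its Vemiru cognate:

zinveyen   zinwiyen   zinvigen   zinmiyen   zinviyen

vomwiyu ~ vomviyu — Esgorish w corresponds to Vemiru v after a consonant, before a front vowel.
siget ~ siyet — Esgorish g corresponds to Vemiru y between vowels (before a front vowel).
Applying these to Esgorish 'zinwigen':
  zinwigen → zinvigen   (w→v after a consonant, before a front vowel)
  zinvigen → zinviyen   (g→y between vowels (before a front vowel))
So the Vemiru cognate is 'zinviyen'.

zinviyen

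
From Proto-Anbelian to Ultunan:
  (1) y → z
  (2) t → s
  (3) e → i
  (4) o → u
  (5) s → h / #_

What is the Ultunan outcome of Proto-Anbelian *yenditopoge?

zindisupugi

Ultunan: *yenditopoge > zenditopoge > zendisopoge > zindisopogi > zindisupugi  (by unconditioned shift, unconditioned shift, vowel merger, vowel merger)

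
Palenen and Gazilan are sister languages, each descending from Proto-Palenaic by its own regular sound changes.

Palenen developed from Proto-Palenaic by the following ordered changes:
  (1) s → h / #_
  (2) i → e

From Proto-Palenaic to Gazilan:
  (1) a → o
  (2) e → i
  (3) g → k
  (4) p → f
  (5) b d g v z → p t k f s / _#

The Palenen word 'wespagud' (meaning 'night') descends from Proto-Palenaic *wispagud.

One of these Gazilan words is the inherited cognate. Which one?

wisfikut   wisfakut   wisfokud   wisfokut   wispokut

wisfokut

Gazilan: start from *wispagud.
  rule 1 (vowel merger): wispagud → wispogud
  rule 2: no change — wispogud
  rule 3 (unconditioned shift): wispogud → wispokud
  rule 4 (unconditioned shift): wispokud → wisfokud
  rule 5 (final devoicing): wisfokud → wisfokut
  ⇒ Gazilan wisfokut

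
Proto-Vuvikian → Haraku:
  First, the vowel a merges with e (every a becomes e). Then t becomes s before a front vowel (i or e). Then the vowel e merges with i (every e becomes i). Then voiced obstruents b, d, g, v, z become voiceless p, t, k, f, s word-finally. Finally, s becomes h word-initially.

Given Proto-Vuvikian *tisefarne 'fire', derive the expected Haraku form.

hisifirni

Haraku: *tisefarne
  tisefarne → tiseferne   [vowel merger]
  tiseferne → siseferne   [palatalisation]
  siseferne → sisifirni   [vowel merger]
  sisifirni (rule 4 does not apply)
  sisifirni → hisifirni   [debuccalisation]
  giving Haraku hisifirni.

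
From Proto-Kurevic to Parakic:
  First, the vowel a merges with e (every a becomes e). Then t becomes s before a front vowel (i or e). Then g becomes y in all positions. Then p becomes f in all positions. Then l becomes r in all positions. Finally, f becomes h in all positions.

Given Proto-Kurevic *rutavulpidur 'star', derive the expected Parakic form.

Parakic: *rutavulpidur
  rutavulpidur → rutevulpidur   [vowel merger]
  rutevulpidur → rusevulpidur   [palatalisation]
  rusevulpidur (rule 3 does not apply)
  rusevulpidur → rusevulfidur   [unconditioned shift]
  rusevulfidur → rusevurfidur   [unconditioned shift]
  rusevurfidur → rusevurhidur   [unconditioned shift]
  giving Parakic rusevurhidur.

rusevurhidur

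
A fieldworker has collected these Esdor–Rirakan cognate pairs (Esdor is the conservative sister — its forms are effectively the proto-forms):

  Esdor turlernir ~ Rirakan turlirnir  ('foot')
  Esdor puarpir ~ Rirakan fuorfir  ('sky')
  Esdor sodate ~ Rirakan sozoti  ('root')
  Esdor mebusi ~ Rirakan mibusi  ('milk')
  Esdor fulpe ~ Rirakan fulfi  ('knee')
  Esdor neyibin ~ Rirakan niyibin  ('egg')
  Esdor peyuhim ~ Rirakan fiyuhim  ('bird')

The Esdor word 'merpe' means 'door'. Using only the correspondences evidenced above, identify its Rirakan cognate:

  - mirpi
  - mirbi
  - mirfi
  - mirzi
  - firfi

turlernir ~ turlirnir — Esdor e corresponds to Rirakan i after a consonant, before r.
fulpe ~ fulfi — Esdor p corresponds to Rirakan f after a consonant, before a front vowel.
sodate ~ sozoti, fulpe ~ fulfi — Esdor e corresponds to Rirakan i word-finally.
Applying these to Esdor 'merpe':
  merpe → mirpe   (e→i after a consonant, before r)
  mirpe → mirfe   (p→f after a consonant, before a front vowel)
  mirfe → mirfi   (e→i word-finally)
So the Rirakan cognate is 'mirfi'.

mirfi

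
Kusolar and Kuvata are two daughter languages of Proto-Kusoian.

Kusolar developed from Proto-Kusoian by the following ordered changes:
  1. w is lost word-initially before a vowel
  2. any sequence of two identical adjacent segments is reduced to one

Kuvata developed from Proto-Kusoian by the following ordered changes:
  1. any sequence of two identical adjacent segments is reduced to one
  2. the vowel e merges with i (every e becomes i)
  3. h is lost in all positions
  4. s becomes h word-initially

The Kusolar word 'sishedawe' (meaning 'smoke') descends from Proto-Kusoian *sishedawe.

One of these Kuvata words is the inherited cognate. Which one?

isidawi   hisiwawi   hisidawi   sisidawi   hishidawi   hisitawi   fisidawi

Kuvata: start from *sishedawe.
  rule 1: no change — sishedawe
  rule 2 (vowel merger): sishedawe → sishidawi
  rule 3 (h-loss): sishidawi → sisidawi
  rule 4 (debuccalisation): sisidawi → hisidawi
  ⇒ Kuvata hisidawi
The other candidates each miss or misapply at least one Kuvata change.

hisidawi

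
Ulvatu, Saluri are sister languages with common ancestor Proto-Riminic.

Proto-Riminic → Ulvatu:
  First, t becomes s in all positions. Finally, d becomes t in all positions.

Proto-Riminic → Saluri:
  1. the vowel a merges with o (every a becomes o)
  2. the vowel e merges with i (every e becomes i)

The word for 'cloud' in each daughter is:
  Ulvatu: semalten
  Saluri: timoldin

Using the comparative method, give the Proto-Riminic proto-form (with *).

*temalden

Position 4: Ulvatu has a, Saluri has o. Ulvatu preserves a here (none of its changes turn any other segment into a), so the proto-segment is *a.
Position 7: Ulvatu has e, Saluri has i. Ulvatu preserves e here (none of its changes turn any other segment into e), so the proto-segment is *e.
Position 6: Ulvatu has t, Saluri has d. Saluri preserves d here (none of its changes turn any other segment into d), so the proto-segment is *d.
Continuing position by position gives *temalden; check it forward:
Ulvatu: *temalden > semalden > semalten  (by unconditioned shift, unconditioned shift)
Saluri: start from *temalden.
  rule 1 (vowel merger): temalden → temolden
  rule 2 (vowel merger): temolden → timoldin
  ⇒ Saluri timoldin
*temalden is the unique common source.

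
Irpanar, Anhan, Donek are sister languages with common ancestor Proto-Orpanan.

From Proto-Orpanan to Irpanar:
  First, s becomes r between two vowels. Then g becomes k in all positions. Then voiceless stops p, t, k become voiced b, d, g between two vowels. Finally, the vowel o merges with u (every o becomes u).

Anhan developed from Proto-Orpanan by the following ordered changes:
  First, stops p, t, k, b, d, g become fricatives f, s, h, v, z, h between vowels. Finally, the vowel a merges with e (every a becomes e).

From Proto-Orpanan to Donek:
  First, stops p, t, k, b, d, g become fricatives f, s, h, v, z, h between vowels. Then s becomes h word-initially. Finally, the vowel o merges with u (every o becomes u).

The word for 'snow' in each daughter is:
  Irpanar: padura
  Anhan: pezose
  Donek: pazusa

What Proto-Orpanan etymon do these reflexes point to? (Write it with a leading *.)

*padosa

Position 5: Irpanar has r, Anhan has s, Donek has s. Taking the neighbouring segments as reconstructed: Irpanar r could go back to *s or *r; Anhan s could go back to *t or *s; Donek s could go back to *t or *s — the one source consistent with every daughter is *s.
Position 3: Irpanar has d, Anhan has z, Donek has z. Taking the neighbouring segments as reconstructed: Irpanar d could go back to *t or *d; Anhan z could go back to *d or *z; Donek z could go back to *d or *z — the one source consistent with every daughter is *d.
Verify the candidate proto-form against each daughter:
Irpanar: *padosa
  padosa → padora   [rhotacism]
  padora (rule 2 does not apply)
  padora (rule 3 does not apply)
  padora → padura   [vowel merger]
  giving Irpanar padura.
Anhan: *padosa
  padosa → pazosa   [intervocalic lenition]
  pazosa → pezose   [vowel merger]
  giving Anhan pezose.
Donek: start from *padosa.
  rule 1 (intervocalic lenition): padosa → pazosa
  rule 2: no change — pazosa
  rule 3 (vowel merger): pazosa → pazusa
  ⇒ Donek pazusa
No other proto-form is consistent with every reflex, so the reconstruction is *padosa.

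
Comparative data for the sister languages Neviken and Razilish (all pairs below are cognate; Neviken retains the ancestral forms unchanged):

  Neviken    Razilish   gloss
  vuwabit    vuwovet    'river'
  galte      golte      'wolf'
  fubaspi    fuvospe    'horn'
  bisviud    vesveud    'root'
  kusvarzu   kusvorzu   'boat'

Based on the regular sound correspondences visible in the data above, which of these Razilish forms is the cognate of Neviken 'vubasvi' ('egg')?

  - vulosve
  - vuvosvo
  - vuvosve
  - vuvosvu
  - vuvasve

fubaspi ~ fuvospe — Neviken b corresponds to Razilish v between vowels (before a back vowel).
galte ~ golte, fubaspi ~ fuvospe — Neviken a corresponds to Razilish o after a consonant, before a consonant other than r, m, n, p, b, f, v.
fubaspi ~ fuvospe — Neviken i corresponds to Razilish e word-finally.
Applying these to Neviken 'vubasvi':
  vubasvi → vuvasvi   (b→v between vowels (before a back vowel))
  vuvasvi → vuvosvi   (a→o after a consonant, before a consonant other than r, m, n, p, b, f, v)
  vuvosvi → vuvosve   (i→e word-finally)
So the Razilish cognate is 'vuvosve'.

vuvosve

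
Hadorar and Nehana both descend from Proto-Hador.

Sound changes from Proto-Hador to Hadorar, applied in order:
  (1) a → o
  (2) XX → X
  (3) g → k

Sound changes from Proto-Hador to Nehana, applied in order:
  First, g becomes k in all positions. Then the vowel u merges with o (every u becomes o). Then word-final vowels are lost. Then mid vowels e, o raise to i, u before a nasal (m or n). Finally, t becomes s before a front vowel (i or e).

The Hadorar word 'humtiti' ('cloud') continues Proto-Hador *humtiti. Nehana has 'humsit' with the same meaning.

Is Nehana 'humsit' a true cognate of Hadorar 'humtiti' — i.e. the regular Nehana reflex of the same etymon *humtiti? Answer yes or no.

Derive the expected Nehana reflex of *humtiti:
Nehana: start from *humtiti.
  rule 1: no change — humtiti
  rule 2 (vowel merger): humtiti → homtiti
  rule 3 (apocope): homtiti → homtit
  rule 4 (pre-nasal raising): homtit → humtit
  rule 5 (palatalisation): humtit → humsit
  ⇒ Nehana humsit
Nehana 'humsit' matches the regular reflex exactly, so the pair is cognate.

yes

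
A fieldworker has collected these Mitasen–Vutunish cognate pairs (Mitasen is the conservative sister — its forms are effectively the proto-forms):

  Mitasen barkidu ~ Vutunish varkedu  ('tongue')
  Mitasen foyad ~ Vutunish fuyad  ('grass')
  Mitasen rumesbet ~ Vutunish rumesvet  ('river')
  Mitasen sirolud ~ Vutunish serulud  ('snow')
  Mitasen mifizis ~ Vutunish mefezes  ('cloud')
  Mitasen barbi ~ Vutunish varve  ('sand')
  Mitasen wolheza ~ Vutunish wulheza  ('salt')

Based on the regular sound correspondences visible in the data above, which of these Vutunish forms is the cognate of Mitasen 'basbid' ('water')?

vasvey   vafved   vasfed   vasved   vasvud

vasved

barkidu ~ varkedu, barbi ~ varve — Mitasen b corresponds to Vutunish v word-initially before a back vowel.
barbi ~ varve — Mitasen b corresponds to Vutunish v after a consonant, before a front vowel.
barkidu ~ varkedu, mifizis ~ mefezes — Mitasen i corresponds to Vutunish e after a consonant, before a consonant other than r, m, n, p, b, f, v.
Applying these to Mitasen 'basbid':
  basbid → vasbid   (b→v word-initially before a back vowel)
  vasbid → vasvid   (b→v after a consonant, before a front vowel)
  vasvid → vasved   (i→e after a consonant, before a consonant other than r, m, n, p, b, f, v)
So the Vutunish cognate is 'vasved'.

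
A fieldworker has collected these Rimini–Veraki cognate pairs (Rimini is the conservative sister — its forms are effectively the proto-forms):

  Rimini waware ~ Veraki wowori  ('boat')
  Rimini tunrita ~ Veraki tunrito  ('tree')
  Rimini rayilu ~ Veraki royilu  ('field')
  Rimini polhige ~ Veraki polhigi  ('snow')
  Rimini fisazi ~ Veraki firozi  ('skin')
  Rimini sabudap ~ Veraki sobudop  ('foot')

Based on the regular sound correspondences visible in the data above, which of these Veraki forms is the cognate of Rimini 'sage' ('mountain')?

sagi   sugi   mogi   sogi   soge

sogi

waware ~ wowori, rayilu ~ royilu — Rimini a corresponds to Veraki o after a consonant, before a consonant other than r, m, n, p, b, f, v.
waware ~ wowori, polhige ~ polhigi — Rimini e corresponds to Veraki i word-finally.
Applying these to Rimini 'sage':
  sage → soge   (a→o after a consonant, before a consonant other than r, m, n, p, b, f, v)
  soge → sogi   (e→i word-finally)
So the Veraki cognate is 'sogi'.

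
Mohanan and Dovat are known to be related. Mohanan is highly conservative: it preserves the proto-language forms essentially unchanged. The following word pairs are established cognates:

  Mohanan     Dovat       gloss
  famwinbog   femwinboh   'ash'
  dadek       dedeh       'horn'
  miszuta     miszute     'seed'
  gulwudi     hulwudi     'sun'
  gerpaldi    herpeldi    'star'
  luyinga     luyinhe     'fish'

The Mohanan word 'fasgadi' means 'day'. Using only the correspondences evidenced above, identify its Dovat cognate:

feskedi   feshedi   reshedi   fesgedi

dadek ~ dedeh, gerpaldi ~ herpeldi — Mohanan a corresponds to Dovat e after a consonant, before a consonant other than r, m, n, p, b, f, v.
luyinga ~ luyinhe — Mohanan g corresponds to Dovat h after a consonant, before a back vowel.
Applying these to Mohanan 'fasgadi':
  fasgadi → fesgadi   (a→e after a consonant, before a consonant other than r, m, n, p, b, f, v)
  fesgadi → feshadi   (g→h after a consonant, before a back vowel)
  feshadi → feshedi   (a→e after a consonant, before a consonant other than r, m, n, p, b, f, v)
So the Dovat cognate is 'feshedi'.

feshedi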